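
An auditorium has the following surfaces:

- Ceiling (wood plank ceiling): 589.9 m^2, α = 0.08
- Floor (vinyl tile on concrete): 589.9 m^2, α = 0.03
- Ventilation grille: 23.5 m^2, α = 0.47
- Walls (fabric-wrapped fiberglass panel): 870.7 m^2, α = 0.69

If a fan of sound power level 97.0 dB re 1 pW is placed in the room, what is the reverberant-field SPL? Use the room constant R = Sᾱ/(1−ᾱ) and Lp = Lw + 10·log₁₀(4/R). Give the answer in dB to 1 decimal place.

Σ(Sᵢαᵢ) = 589.9×0.08 + 589.9×0.03 + 23.5×0.47 + 870.7×0.69 = 676.717; total area S = 2074.0 m^2.
ᾱ = 0.3263, so room constant R = A/(1−ᾱ) = 1004.478 m^2.
Lp = 97.0 + 10·log₁₀(4/1004.478) = 97.0 + (-24.00) = 73.0 dB.

73.0 dB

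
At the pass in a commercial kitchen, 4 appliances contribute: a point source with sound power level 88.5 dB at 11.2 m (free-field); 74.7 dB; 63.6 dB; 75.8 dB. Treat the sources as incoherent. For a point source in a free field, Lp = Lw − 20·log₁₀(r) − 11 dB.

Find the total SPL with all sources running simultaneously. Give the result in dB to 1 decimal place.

78.5 dB

Source at 11.2 m: Lp = 88.5 − 20·log₁₀(11.2) − 11 = 56.5 dB.
Sum in the linear (power) domain: Σ 10^(Lᵢ/10) = 10^(56.5/10) + 10^(74.7/10) + 10^(63.6/10) + 10^(75.8/10) = 7.027e+07.
Back to dB: 10·log₁₀ Σ = 78.5 dB.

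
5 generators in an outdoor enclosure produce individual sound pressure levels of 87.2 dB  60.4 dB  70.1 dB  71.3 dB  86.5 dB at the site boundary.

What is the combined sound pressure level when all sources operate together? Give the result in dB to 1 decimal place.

Converting to relative power and adding: 10^(87.2/10) + 10^(60.4/10) + 10^(70.1/10) + 10^(71.3/10) + 10^(86.5/10) = 9.963e+08.
Combined level = 10 log₁₀(9.963e+08) = 90.0 dB.

90.0 dB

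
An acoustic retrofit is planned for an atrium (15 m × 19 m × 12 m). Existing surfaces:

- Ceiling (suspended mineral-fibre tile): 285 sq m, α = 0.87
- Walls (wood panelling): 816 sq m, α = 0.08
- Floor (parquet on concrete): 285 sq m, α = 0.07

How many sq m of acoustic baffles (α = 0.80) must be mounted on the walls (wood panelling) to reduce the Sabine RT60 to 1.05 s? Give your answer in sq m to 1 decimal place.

Total absorption A₁ = 285×0.87 + 816×0.08 + 285×0.07
  = 247.950 + 65.280 + 19.950 = 333.180 sq m sabins.
Required A₂ = 0.161·3420/1.05 = 524.400 sabins.
ΔA needed = 524.400 − 333.180 = 191.220 sabins.
Each sq m of panel replacing the walls (wood panelling) adds (0.80 − 0.08) = 0.72 sabins.
Panel area = 191.220 / 0.72 = 265.6 sq m.

265.6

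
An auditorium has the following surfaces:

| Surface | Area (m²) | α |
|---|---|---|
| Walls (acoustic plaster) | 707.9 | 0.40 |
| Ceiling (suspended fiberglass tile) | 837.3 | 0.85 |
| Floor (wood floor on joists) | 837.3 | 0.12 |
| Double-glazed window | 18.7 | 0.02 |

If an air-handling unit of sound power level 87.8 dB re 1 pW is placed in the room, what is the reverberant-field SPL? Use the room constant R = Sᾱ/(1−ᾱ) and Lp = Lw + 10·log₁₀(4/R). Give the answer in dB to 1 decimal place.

60.8 dB

Σ(Sᵢαᵢ) = 707.9·0.40 + 837.3·0.85 + 837.3·0.12 + 18.7·0.02 = 1095.715; total area S = 2401.2 m².
ᾱ = 1095.715/2401.2 = 0.4563; R = Sᾱ/(1−ᾱ) = 1095.715/(1−0.4563) = 2015.293 m².
Lp = 87.8 + 10·log₁₀(4/2015.293) = 87.8 + (-27.02) = 60.8 dB.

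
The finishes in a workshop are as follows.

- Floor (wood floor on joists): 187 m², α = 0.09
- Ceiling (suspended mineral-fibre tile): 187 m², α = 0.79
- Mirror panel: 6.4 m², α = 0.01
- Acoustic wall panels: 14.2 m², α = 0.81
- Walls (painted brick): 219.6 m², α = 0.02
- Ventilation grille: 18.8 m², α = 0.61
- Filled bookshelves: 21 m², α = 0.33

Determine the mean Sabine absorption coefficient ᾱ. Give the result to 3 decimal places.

Total surface area S = 654.0 m².
A = 187×0.09 + 187×0.79 + 6.4×0.01 + 14.2×0.81 + 219.6×0.02 + 18.8×0.61 + 21×0.33 = 198.916 sabins.
ᾱ = 198.916 / 654.0 = 0.304.

0.304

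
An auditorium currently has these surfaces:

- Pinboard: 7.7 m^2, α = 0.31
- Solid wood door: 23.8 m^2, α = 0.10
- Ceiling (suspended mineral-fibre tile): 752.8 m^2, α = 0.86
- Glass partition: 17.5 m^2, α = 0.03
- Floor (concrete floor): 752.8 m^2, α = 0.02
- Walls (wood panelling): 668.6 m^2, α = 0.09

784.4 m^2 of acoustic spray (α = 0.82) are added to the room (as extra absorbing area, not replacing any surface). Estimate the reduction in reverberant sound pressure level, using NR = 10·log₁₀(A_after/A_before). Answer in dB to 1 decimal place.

2.7 dB

Summing Sᵢαᵢ: 2.387 + 2.380 + 647.408 + 0.525 + 15.056 + 60.174 → A_before = 727.930 sabins.
Treatment contributes 784.4·0.82 = 643.208 sabins.
New total A_after = 1371.138 sabins.
Reduction = 10 log₁₀(A_after/A_before) = 10 log₁₀(1.8836) = 2.7 dB.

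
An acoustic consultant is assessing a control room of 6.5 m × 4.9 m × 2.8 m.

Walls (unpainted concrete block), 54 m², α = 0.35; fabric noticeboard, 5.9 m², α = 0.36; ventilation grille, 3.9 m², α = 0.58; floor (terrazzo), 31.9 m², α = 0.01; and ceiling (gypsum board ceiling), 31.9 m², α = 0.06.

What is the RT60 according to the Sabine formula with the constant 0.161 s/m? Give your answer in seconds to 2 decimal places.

Equivalent absorption area: A = 54×0.35 + 5.9×0.36 + 3.9×0.58 + 31.9×0.01 + 31.9×0.06 = 25.519 m².
Room volume: 89.18 m³.
T = 0.161 V/A = 0.161·89.18/25.519 = 0.56 s.

0.56 s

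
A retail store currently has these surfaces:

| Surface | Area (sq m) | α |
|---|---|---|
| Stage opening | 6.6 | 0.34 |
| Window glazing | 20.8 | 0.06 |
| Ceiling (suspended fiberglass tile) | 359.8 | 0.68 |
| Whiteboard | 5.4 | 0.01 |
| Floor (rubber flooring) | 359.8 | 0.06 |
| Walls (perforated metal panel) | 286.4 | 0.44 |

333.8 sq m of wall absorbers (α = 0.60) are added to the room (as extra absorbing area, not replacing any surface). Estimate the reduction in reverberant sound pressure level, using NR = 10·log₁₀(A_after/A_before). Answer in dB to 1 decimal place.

A_before = Σ Sᵢαᵢ = 6.6*0.34 + 20.8*0.06 + 359.8*0.68 + 5.4*0.01 + 359.8*0.06 + 286.4*0.44 = 395.814 sabins.
Treatment contributes 333.8·0.60 = 200.280 sabins.
New total A_after = 596.094 sabins.
Reduction = 10 log₁₀(A_after/A_before) = 10 log₁₀(1.5060) = 1.8 dB.

1.8 dB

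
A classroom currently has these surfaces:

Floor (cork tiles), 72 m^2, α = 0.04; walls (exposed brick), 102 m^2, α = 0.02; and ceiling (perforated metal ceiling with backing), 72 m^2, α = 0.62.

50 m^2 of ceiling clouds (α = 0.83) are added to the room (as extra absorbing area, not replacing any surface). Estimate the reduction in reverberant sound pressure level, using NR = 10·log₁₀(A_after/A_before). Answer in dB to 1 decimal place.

2.6 dB

Total absorption A_before = 72·0.04 + 102·0.02 + 72·0.62
  = 2.880 + 2.040 + 44.640 = 49.560 m^2 sabins.
Added absorption = 50 × 0.83 = 41.500 sabins.
A_after = 49.560 + 41.500 = 91.060 sabins.
Reduction = 10 log₁₀(A_after/A_before) = 10 log₁₀(1.8374) = 2.6 dB.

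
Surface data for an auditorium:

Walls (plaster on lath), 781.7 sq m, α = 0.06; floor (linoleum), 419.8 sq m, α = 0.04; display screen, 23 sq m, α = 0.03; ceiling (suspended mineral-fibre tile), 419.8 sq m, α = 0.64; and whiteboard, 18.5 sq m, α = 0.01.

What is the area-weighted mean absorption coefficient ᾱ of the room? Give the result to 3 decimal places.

0.200

Total surface area S = 1662.8 sq m.
Σ(Sᵢαᵢ) = 781.7·0.06 + 419.8·0.04 + 23·0.03 + 419.8·0.64 + 18.5·0.01 = 333.241.
ᾱ = 333.241 / 1662.8 = 0.200.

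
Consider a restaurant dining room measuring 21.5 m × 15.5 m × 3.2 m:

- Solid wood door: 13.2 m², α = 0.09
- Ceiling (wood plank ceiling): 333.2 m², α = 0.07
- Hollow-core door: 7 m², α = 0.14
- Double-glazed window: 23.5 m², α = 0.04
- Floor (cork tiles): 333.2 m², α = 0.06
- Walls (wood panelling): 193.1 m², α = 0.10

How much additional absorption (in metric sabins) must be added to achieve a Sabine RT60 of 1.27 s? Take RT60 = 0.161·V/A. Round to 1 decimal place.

A₁ = Σ Sᵢαᵢ = 13.2×0.09 + 333.2×0.07 + 7×0.14 + 23.5×0.04 + 333.2×0.06 + 193.1×0.10 = 65.734 sabins.
For T = 1.27 s, need A₂ = 0.161·V/T = 0.161·1066.4/1.27 = 135.189 sabins.
ΔA = A₂ − A₁ = 135.189 − 65.734 = 69.5 sabins.

69.5 sabins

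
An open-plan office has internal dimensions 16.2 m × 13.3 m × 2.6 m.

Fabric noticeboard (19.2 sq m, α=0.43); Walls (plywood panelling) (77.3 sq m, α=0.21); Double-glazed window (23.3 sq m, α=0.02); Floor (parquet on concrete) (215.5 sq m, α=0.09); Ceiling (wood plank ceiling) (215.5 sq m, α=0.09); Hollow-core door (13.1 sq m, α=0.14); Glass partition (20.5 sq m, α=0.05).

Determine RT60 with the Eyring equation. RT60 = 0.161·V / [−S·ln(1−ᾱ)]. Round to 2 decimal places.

1.28 seconds

S = Σ Sᵢ = 584.4 sq m.
Absorption A = 19.2·0.43 + 77.3·0.21 + 23.3·0.02 + 215.5·0.09 + 215.5·0.09 + 13.1·0.14 + 20.5·0.05 = 66.604 sabins.
ᾱ = 66.604 / 584.4 = 0.1140.
Eyring denominator: −S ln(1−ᾱ) = 70.735.
V = 16.2 × 13.3 × 2.6 = 560.196 m³.
RT60 = 0.161 × 560.196 / 70.735 = 1.28 s.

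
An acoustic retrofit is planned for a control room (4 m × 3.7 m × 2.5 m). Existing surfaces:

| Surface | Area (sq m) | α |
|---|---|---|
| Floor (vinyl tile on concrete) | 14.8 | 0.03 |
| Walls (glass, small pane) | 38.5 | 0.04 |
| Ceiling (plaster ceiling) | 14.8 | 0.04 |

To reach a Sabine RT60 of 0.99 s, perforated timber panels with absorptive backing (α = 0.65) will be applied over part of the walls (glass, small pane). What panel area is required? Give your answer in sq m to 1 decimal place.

Summing Sᵢαᵢ: 0.444 + 1.540 + 0.592 → A₁ = 2.576 sabins.
V = 37 m³. Target absorption A₂ = 0.161 × 37 / 0.99 = 6.017 sabins.
ΔA needed = 6.017 − 2.576 = 3.441 sabins.
Net gain per sq m: Δα = 0.65 − 0.04 = 0.61.
Area = ΔA/Δα = 3.441/0.61 = 5.6 sq m.

5.6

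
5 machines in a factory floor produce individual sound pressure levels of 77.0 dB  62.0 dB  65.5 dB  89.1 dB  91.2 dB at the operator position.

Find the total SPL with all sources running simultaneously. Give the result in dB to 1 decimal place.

93.4 dB

Sum in the linear (power) domain: Σ 10^(Lᵢ/10) = 10^(77.0/10) + 10^(62.0/10) + 10^(65.5/10) + 10^(89.1/10) + 10^(91.2/10) = 2.186e+09.
Back to dB: 10·log₁₀ Σ = 93.4 dB.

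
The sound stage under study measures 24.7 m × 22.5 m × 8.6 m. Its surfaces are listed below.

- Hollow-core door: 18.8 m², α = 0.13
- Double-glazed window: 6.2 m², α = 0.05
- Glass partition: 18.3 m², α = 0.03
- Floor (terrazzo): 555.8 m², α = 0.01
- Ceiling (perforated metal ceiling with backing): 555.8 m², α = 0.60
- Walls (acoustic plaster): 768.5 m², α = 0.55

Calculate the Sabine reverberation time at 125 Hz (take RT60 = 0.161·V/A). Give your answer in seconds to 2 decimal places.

1.01 s

Equivalent absorption area: A = 18.8·0.13 + 6.2·0.05 + 18.3·0.03 + 555.8·0.01 + 555.8·0.60 + 768.5·0.55 = 765.016 m².
Volume V = 24.7 × 22.5 × 8.6 = 4779.45 m³.
T = 0.161 V/A = 0.161·4779.45/765.016 = 1.01 s.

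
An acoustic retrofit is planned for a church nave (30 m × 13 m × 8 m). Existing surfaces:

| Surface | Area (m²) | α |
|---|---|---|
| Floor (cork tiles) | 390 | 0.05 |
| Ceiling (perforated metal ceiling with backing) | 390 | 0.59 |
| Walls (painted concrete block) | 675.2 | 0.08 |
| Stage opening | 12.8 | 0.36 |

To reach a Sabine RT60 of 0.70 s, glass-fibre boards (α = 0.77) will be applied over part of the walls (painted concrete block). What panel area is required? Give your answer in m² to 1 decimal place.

A₁ = Σ Sᵢαᵢ = 390·0.05 + 390·0.59 + 675.2·0.08 + 12.8·0.36 = 308.224 sabins.
V = 3120 m³. Target absorption A₂ = 0.161 × 3120 / 0.70 = 717.600 sabins.
Absorption to add: 717.600 − 308.224 = 409.376 sabins.
Each m² of panel replacing the walls (painted concrete block) adds (0.77 − 0.08) = 0.69 sabins.
Panel area = 409.376 / 0.69 = 593.3 m².

593.3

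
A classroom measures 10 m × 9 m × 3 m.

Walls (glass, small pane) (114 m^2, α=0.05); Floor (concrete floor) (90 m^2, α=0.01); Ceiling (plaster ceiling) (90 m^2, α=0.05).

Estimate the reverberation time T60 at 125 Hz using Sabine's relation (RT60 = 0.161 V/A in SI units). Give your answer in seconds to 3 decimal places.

Equivalent absorption area: A = 114·0.05 + 90·0.01 + 90·0.05 = 11.100 m^2.
V = 10·9·3 = 270 m³.
RT60 = 0.161 · V / A = 0.161 × 270 / 11.100 = 3.916 s.

3.916 sec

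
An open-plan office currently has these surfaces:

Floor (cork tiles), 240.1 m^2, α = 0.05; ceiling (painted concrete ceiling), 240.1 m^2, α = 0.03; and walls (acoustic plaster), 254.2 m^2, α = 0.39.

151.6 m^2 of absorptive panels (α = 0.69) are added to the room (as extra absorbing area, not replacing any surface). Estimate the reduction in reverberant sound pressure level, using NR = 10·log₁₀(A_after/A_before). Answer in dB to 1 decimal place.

Total absorption A_before = 240.1·0.05 + 240.1·0.03 + 254.2·0.39
  = 12.005 + 7.203 + 99.138 = 118.346 m^2 sabins.
Added absorption = 151.6 × 0.69 = 104.604 sabins.
A_after = 118.346 + 104.604 = 222.950 sabins.
Reduction = 10 log₁₀(A_after/A_before) = 10 log₁₀(1.8839) = 2.8 dB.

2.8 dB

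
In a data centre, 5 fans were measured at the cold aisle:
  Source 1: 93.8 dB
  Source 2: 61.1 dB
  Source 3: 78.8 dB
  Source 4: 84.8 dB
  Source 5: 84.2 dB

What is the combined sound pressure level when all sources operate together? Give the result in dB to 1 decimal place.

94.8 dB

Σ 10^(Lᵢ/10) = 3.041e+09.
Combined level = 10 log₁₀(3.041e+09) = 94.8 dB.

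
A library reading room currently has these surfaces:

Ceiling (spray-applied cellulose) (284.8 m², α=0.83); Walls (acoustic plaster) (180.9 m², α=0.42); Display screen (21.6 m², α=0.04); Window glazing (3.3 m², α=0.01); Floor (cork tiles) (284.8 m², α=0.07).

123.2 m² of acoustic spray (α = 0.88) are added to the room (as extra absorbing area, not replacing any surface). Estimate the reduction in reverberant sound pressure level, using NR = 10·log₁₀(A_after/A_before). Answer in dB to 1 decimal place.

1.2 dB

Summing Sᵢαᵢ: 236.384 + 75.978 + 0.864 + 0.033 + 19.936 → A_before = 333.195 sabins.
Added absorption = 123.2 × 0.88 = 108.416 sabins.
New total A_after = 441.611 sabins.
Reduction = 10 log₁₀(A_after/A_before) = 10 log₁₀(1.3254) = 1.2 dB.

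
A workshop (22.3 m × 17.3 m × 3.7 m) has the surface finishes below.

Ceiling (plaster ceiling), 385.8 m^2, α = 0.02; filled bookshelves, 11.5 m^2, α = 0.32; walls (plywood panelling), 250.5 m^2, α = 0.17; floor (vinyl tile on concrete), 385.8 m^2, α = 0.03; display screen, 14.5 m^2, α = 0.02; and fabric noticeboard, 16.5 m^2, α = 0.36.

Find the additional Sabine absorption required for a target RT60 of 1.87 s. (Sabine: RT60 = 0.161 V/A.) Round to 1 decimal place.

Equivalent absorption area: A₁ = 385.8*0.02 + 11.5*0.32 + 250.5*0.17 + 385.8*0.03 + 14.5*0.02 + 16.5*0.36 = 71.785 m^2.
V = 1427.423 m³. Required absorption A₂ = 0.161 × 1427.423 / 1.87 = 122.896 sabins.
Shortfall: 122.896 − 71.785 = 51.1 sabins.

51.1 sabins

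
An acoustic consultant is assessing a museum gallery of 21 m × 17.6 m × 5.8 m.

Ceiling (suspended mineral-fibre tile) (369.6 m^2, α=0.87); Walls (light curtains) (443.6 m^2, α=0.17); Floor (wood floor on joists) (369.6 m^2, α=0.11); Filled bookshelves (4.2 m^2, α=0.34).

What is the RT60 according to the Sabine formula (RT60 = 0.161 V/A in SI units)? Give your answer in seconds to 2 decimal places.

A = Σ Sᵢαᵢ = 369.6*0.87 + 443.6*0.17 + 369.6*0.11 + 4.2*0.34 = 439.048 sabins.
Room volume: 2143.68 m³.
T = 0.161 V/A = 0.161·2143.68/439.048 = 0.79 s.

0.79 s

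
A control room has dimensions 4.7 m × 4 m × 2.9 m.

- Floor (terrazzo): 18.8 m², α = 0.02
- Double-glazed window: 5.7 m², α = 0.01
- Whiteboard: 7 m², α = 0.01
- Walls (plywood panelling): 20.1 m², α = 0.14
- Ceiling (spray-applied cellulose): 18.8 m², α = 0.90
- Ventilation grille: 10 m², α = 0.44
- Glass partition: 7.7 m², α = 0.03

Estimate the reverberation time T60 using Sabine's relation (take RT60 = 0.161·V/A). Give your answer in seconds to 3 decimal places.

0.353 s

Total absorption A = 18.8*0.02 + 5.7*0.01 + 7*0.01 + 20.1*0.14 + 18.8*0.90 + 10*0.44 + 7.7*0.03
  = 0.376 + 0.057 + 0.070 + 2.814 + 16.920 + 4.400 + 0.231 = 24.868 m² sabins.
V = 4.7·4·2.9 = 54.52 m³.
RT60 = 0.161 · V / A = 0.161 × 54.52 / 24.868 = 0.353 s.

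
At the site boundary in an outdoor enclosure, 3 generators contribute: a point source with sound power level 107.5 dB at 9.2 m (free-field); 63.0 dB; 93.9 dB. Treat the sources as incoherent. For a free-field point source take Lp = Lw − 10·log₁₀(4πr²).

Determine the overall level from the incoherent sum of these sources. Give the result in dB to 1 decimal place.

Source at 9.2 m: Lp = 107.5 − 10·log₁₀(4π·9.2²) = 107.5 − 10·log₁₀(1063.618) = 77.2 dB.
Converting to relative power and adding: 10^(77.2/10) + 10^(63.0/10) + 10^(93.9/10) = 2.509e+09.
Back to dB: 10·log₁₀ Σ = 94.0 dB.

94.0 dB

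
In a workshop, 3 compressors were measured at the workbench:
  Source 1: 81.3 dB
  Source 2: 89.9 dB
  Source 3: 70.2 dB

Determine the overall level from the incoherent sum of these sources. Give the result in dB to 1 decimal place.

90.5 dB

Converting to relative power and adding: 10^(81.3/10) + 10^(89.9/10) + 10^(70.2/10) = 1.123e+09.
Combined level = 10 log₁₀(1.123e+09) = 90.5 dB.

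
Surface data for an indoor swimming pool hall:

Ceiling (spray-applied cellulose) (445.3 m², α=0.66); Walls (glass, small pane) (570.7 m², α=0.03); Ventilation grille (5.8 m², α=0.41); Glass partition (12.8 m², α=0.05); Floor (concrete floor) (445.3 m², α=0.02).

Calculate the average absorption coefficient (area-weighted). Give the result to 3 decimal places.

Total surface area S = 1479.9 m².
Weighted sum Σ Sα = 322.943.
ᾱ = 322.943 / 1479.9 = 0.218.

0.218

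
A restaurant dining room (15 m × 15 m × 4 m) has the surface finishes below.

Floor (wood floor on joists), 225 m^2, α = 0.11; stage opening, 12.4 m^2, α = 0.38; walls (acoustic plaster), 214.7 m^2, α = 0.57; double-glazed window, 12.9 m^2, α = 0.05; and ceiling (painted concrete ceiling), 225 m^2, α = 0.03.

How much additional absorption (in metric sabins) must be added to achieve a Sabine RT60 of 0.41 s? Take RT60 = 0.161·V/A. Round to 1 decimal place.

A₁ = Σ Sᵢαᵢ = 225·0.11 + 12.4·0.38 + 214.7·0.57 + 12.9·0.05 + 225·0.03 = 159.236 sabins.
Target A₂ = 0.161·900/0.41 = 353.415 sabins (V = 900 m³).
Shortfall: 353.415 − 159.236 = 194.2 sabins.

194.2 sabins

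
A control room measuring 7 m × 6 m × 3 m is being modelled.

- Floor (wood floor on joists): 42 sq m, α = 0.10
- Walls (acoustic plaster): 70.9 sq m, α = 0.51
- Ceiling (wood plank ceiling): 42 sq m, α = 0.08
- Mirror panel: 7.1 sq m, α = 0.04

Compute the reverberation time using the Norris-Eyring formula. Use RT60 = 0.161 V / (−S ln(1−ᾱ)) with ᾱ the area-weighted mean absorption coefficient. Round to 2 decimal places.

0.40 s

S = Σ Sᵢ = 162.0 sq m.
Absorption A = 42×0.10 + 70.9×0.51 + 42×0.08 + 7.1×0.04 = 44.003 sabins.
ᾱ = 44.003 / 162.0 = 0.2716.
−S·ln(1−ᾱ) = −162.0 × ln(1 − 0.2716) = 51.339.
V = 7 × 6 × 3 = 126 m³.
RT60 = 0.161 × 126 / 51.339 = 0.40 s.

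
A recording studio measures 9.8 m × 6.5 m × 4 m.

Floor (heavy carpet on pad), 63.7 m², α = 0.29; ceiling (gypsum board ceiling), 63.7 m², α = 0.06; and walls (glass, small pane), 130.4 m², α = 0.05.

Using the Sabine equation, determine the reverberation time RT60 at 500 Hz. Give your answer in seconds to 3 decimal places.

1.424 s

A = Σ Sᵢαᵢ = 63.7·0.29 + 63.7·0.06 + 130.4·0.05 = 28.815 sabins.
V = 9.8·6.5·4 = 254.8 m³.
T = 0.161 V/A = 0.161·254.8/28.815 = 1.424 s.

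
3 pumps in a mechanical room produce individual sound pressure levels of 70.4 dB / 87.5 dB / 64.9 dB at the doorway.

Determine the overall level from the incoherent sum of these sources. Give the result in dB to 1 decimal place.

Sum in the linear (power) domain: Σ 10^(Lᵢ/10) = 10^(70.4/10) + 10^(87.5/10) + 10^(64.9/10) = 5.764e+08.
Back to dB: 10·log₁₀ Σ = 87.6 dB.

87.6 dB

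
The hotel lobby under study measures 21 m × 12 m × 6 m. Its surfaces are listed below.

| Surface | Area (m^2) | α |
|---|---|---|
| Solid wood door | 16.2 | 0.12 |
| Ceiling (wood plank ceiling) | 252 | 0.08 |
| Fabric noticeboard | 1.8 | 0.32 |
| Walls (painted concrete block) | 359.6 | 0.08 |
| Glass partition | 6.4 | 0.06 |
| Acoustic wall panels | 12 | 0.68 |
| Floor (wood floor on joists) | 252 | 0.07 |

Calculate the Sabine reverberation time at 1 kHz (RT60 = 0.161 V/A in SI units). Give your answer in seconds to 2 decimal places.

3.14 s

Summing Sᵢαᵢ: 1.944 + 20.160 + 0.576 + 28.768 + 0.384 + 8.160 + 17.640 → A = 77.632 sabins.
Volume V = 21 × 12 × 6 = 1512 m³.
Sabine: RT60 = 0.161 × 1512 / 77.632 = 3.14 s.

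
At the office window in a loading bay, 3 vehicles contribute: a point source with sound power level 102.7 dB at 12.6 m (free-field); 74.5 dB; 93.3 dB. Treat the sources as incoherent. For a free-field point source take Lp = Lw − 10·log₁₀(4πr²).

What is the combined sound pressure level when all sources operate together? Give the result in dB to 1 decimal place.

93.4 dB

Source at 12.6 m: Lp = 102.7 − 10·log₁₀(4π·12.6²) = 102.7 − 10·log₁₀(1995.037) = 69.7 dB.
Converting to relative power and adding: 10^(69.7/10) + 10^(74.5/10) + 10^(93.3/10) = 2.175e+09.
L_total = 10·log₁₀(2.175e+09) = 93.4 dB.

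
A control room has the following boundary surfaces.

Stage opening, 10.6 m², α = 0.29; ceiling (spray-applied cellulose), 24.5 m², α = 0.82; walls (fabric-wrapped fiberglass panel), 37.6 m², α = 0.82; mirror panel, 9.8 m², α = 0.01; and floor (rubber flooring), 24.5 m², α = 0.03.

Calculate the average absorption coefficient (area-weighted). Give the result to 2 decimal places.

0.51

S = Σ Sᵢ = 10.6 + 24.5 + 37.6 + 9.8 + 24.5 = 107.0 m².
Weighted sum Σ Sα = 54.829.
ᾱ = A/S = 0.51.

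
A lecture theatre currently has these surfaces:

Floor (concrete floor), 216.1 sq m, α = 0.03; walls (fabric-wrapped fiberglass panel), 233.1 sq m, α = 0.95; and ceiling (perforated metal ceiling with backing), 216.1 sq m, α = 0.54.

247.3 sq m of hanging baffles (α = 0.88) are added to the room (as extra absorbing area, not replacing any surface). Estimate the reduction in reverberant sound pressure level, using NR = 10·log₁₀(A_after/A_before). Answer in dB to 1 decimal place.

2.1 dB

Total absorption A_before = 216.1*0.03 + 233.1*0.95 + 216.1*0.54
  = 6.483 + 221.445 + 116.694 = 344.622 sq m sabins.
Treatment contributes 247.3·0.88 = 217.624 sabins.
A_after = 344.622 + 217.624 = 562.246 sabins.
NR = 10·log₁₀(562.246/344.622) = 2.1 dB.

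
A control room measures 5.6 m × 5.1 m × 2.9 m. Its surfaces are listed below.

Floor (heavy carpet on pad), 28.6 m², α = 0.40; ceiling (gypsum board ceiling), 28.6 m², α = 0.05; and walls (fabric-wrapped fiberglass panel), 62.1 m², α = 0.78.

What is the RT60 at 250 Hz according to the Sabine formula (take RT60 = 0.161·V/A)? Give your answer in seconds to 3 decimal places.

Summing Sᵢαᵢ: 11.440 + 1.430 + 48.438 → A = 61.308 sabins.
Room volume: 82.824 m³.
Sabine: RT60 = 0.161 × 82.824 / 61.308 = 0.218 s.

0.218 s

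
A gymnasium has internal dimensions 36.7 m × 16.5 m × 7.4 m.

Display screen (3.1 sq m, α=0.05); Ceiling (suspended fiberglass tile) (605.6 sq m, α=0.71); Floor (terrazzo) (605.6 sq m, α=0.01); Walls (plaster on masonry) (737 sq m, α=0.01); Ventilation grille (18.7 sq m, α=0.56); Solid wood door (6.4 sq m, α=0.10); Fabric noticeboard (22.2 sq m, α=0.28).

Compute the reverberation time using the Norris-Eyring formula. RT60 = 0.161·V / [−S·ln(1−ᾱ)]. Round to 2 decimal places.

S = Σ Sᵢ = 1998.6 sq m.
Σ(Sᵢαᵢ) = 3.1×0.05 + 605.6×0.71 + 605.6×0.01 + 737×0.01 + 18.7×0.56 + 6.4×0.10 + 22.2×0.28 = 460.885.
ᾱ = 460.885 / 1998.6 = 0.2306.
−S·ln(1−ᾱ) = −1998.6 × ln(1 − 0.2306) = 523.922.
V = 36.7 × 16.5 × 7.4 = 4481.07 m³.
T = 0.161·V/[−S·ln(1−ᾱ)] = 0.161·4481.07/523.922 = 1.38 s.

1.38 s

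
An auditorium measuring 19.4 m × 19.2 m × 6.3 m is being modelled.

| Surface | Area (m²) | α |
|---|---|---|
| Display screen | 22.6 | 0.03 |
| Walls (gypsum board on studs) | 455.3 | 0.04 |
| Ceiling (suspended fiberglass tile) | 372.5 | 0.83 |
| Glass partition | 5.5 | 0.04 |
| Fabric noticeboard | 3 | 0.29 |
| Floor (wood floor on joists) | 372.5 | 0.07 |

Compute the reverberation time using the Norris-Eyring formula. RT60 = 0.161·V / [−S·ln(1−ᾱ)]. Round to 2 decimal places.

0.90 s

Total surface area S = 22.6 + 455.3 + 372.5 + 5.5 + 3 + 372.5 = 1231.4 m².
Absorption A = 22.6×0.03 + 455.3×0.04 + 372.5×0.83 + 5.5×0.04 + 3×0.29 + 372.5×0.07 = 355.230 sabins.
Mean coefficient ᾱ = A/S = 0.2885.
Eyring denominator: −S ln(1−ᾱ) = 419.144.
V = 19.4 × 19.2 × 6.3 = 2346.624 m³.
T = 0.161·V/[−S·ln(1−ᾱ)] = 0.161·2346.624/419.144 = 0.90 s.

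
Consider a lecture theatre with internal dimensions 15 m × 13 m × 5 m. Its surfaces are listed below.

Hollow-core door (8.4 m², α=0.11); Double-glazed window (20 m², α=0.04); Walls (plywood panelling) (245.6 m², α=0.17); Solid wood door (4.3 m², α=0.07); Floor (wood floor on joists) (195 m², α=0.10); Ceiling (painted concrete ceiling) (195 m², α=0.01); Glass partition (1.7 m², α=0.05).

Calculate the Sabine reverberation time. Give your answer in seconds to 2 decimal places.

Total absorption A = 8.4×0.11 + 20×0.04 + 245.6×0.17 + 4.3×0.07 + 195×0.10 + 195×0.01 + 1.7×0.05
  = 0.924 + 0.800 + 41.752 + 0.301 + 19.500 + 1.950 + 0.085 = 65.312 m² sabins.
Room volume: 975 m³.
Sabine: RT60 = 0.161 × 975 / 65.312 = 2.40 s.

2.40 seconds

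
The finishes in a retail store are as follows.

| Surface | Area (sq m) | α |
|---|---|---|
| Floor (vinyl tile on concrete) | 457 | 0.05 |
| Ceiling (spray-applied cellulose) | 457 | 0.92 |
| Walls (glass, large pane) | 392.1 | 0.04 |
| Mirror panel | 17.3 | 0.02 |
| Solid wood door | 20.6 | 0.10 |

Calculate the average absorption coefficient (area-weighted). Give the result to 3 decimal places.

0.343

Total surface area S = 1344.0 sq m.
Weighted sum Σ Sα = 461.380.
ᾱ = 461.380 / 1344.0 = 0.343.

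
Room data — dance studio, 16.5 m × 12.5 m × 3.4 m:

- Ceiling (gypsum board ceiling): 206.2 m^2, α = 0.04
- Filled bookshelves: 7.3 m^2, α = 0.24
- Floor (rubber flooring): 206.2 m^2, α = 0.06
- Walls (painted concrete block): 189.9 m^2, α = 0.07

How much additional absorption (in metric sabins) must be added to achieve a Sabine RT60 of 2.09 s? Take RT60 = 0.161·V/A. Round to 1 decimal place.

Equivalent absorption area: A₁ = 206.2×0.04 + 7.3×0.24 + 206.2×0.06 + 189.9×0.07 = 35.665 m^2.
Target A₂ = 0.161·701.25/2.09 = 54.020 sabins (V = 701.25 m³).
Shortfall: 54.020 − 35.665 = 18.4 sabins.

18.4 sabins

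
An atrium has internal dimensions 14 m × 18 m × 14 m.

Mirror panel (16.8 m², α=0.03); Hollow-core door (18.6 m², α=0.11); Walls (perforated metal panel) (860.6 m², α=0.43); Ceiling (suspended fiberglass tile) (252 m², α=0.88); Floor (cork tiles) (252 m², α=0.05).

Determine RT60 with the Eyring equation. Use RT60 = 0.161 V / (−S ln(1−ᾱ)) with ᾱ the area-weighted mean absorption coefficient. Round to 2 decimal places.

0.71 seconds

S = Σ Sᵢ = 1400.0 m².
Σ(Sᵢαᵢ) = 16.8×0.03 + 18.6×0.11 + 860.6×0.43 + 252×0.88 + 252×0.05 = 606.968.
Mean coefficient ᾱ = A/S = 0.4335.
Eyring denominator: −S ln(1−ᾱ) = 795.589.
V = 14 × 18 × 14 = 3528 m³.
RT60 = 0.161 × 3528 / 795.589 = 0.71 s.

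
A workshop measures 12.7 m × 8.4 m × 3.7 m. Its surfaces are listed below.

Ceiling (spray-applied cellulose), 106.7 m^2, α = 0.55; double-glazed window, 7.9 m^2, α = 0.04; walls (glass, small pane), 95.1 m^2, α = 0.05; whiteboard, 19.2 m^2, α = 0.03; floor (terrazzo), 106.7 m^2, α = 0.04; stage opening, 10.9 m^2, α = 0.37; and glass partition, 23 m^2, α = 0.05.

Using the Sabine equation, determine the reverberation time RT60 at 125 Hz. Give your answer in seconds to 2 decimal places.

Equivalent absorption area: A = 106.7·0.55 + 7.9·0.04 + 95.1·0.05 + 19.2·0.03 + 106.7·0.04 + 10.9·0.37 + 23·0.05 = 73.783 m^2.
Volume V = 12.7 × 8.4 × 3.7 = 394.716 m³.
Sabine: RT60 = 0.161 × 394.716 / 73.783 = 0.86 s.

0.86 sec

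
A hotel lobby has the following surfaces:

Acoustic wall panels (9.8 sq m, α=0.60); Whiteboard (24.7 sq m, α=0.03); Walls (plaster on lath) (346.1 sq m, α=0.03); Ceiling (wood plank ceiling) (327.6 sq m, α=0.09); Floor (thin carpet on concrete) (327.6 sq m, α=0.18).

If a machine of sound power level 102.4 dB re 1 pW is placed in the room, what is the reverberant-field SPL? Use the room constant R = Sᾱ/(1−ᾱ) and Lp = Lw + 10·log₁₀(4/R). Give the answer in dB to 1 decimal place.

87.7 dB

Σ(Sᵢαᵢ) = 9.8×0.60 + 24.7×0.03 + 346.1×0.03 + 327.6×0.09 + 327.6×0.18 = 105.456; total area S = 1035.8 sq m.
ᾱ = 105.456/1035.8 = 0.1018; R = Sᾱ/(1−ᾱ) = 105.456/(1−0.1018) = 117.408 sq m.
Lp = 102.4 + 10·log₁₀(4/117.408) = 102.4 + (-14.68) = 87.7 dB.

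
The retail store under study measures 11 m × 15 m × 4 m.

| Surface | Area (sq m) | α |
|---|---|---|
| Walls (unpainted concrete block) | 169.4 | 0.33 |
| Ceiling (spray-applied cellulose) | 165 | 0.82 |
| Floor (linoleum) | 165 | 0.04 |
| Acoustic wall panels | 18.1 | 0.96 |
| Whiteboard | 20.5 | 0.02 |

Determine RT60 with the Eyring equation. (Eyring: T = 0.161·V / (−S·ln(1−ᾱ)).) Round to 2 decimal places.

0.39 seconds

S = Σ Sᵢ = 538.0 sq m.
Σ(Sᵢαᵢ) = 169.4×0.33 + 165×0.82 + 165×0.04 + 18.1×0.96 + 20.5×0.02 = 215.588.
ᾱ = 215.588 / 538.0 = 0.4007.
Eyring denominator: −S ln(1−ᾱ) = 275.452.
V = 11 × 15 × 4 = 660 m³.
RT60 = 0.161 × 660 / 275.452 = 0.39 s.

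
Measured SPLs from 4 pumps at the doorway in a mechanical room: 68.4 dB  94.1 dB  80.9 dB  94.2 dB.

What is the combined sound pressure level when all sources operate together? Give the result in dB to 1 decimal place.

Sum in the linear (power) domain: Σ 10^(Lᵢ/10) = 10^(68.4/10) + 10^(94.1/10) + 10^(80.9/10) + 10^(94.2/10) = 5.331e+09.
Back to dB: 10·log₁₀ Σ = 97.3 dB.

97.3 dB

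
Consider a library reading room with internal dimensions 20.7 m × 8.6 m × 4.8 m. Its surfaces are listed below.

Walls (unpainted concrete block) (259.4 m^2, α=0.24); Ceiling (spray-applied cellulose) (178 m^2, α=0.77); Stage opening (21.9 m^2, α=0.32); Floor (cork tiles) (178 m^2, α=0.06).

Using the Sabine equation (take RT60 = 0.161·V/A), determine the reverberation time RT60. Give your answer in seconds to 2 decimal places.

Summing Sᵢαᵢ: 62.256 + 137.060 + 7.008 + 10.680 → A = 217.004 sabins.
Room volume: 854.496 m³.
Sabine: RT60 = 0.161 × 854.496 / 217.004 = 0.63 s.

0.63 sec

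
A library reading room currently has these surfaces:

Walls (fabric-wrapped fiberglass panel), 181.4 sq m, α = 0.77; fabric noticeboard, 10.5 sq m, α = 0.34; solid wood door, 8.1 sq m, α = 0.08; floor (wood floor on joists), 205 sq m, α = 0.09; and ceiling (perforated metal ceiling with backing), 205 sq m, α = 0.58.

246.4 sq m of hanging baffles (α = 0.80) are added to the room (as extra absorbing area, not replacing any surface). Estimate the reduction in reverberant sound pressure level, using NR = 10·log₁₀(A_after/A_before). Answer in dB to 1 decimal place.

Equivalent absorption area: A_before = 181.4*0.77 + 10.5*0.34 + 8.1*0.08 + 205*0.09 + 205*0.58 = 281.246 sq m.
Added absorption = 246.4 × 0.80 = 197.120 sabins.
New total A_after = 478.366 sabins.
NR = 10·log₁₀(478.366/281.246) = 2.3 dB.

2.3 dB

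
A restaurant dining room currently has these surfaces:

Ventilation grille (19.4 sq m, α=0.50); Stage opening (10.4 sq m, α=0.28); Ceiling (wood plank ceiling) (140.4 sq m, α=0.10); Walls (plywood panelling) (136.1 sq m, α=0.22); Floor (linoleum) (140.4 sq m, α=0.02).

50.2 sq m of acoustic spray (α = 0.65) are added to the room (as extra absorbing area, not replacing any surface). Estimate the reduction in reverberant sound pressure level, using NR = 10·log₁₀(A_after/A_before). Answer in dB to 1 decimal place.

1.9 dB

Total absorption A_before = 19.4*0.50 + 10.4*0.28 + 140.4*0.10 + 136.1*0.22 + 140.4*0.02
  = 9.700 + 2.912 + 14.040 + 29.942 + 2.808 = 59.402 sq m sabins.
Treatment contributes 50.2·0.65 = 32.630 sabins.
A_after = 59.402 + 32.630 = 92.032 sabins.
NR = 10·log₁₀(92.032/59.402) = 1.9 dB.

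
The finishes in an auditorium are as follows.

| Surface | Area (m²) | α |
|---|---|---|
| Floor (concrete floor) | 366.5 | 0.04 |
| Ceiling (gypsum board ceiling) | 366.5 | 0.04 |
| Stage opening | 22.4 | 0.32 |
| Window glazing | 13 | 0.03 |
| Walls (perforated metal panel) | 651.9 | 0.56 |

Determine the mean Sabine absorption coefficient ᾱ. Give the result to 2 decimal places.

0.28

Total surface area S = 1420.3 m².
Weighted sum Σ Sα = 401.942.
ᾱ = 401.942 / 1420.3 = 0.28.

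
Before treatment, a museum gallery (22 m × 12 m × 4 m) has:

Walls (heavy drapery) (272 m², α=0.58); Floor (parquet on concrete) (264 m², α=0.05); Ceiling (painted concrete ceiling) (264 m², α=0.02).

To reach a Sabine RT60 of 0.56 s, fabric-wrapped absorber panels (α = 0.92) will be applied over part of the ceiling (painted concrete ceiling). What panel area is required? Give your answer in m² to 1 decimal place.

141.5

Total absorption A₁ = 272·0.58 + 264·0.05 + 264·0.02
  = 157.760 + 13.200 + 5.280 = 176.240 m² sabins.
Required A₂ = 0.161·1056/0.56 = 303.600 sabins.
Absorption to add: 303.600 − 176.240 = 127.360 sabins.
Net gain per m²: Δα = 0.92 − 0.02 = 0.90.
Area = ΔA/Δα = 127.360/0.90 = 141.5 m².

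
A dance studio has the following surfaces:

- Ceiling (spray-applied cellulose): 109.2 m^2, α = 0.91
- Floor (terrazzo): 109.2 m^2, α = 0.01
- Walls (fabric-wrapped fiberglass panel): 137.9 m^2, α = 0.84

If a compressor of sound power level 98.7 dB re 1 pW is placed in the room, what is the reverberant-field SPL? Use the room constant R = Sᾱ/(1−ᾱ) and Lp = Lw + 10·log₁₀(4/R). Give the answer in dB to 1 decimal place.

Σ(Sᵢαᵢ) = 109.2·0.91 + 109.2·0.01 + 137.9·0.84 = 216.300; total area S = 356.3 m^2.
ᾱ = 0.6071, so room constant R = A/(1−ᾱ) = 550.522 m^2.
Lp = Lw + 10 log₁₀(4/R) = 98.7 -21.39 = 77.3 dB.

77.3 dB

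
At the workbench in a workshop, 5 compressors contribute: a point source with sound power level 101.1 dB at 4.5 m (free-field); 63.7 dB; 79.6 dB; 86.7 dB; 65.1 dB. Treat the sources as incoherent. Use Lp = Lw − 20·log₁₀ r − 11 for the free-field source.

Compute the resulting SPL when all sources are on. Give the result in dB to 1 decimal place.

87.9 dB

Source at 4.5 m: Lp = 101.1 − 20·log₁₀(4.5) − 11 = 77.0 dB.
Σ 10^(Lᵢ/10) = 6.146e+08.
L_total = 10·log₁₀(6.146e+08) = 87.9 dB.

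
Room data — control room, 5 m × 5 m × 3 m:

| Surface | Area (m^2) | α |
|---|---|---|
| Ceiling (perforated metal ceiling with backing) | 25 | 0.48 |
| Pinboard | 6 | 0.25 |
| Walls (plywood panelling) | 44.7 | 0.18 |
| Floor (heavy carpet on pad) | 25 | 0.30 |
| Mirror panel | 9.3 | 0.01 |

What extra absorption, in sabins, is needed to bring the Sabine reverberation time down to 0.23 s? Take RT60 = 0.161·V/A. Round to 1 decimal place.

23.4 sabins

Summing Sᵢαᵢ: 12.000 + 1.500 + 8.046 + 7.500 + 0.093 → A₁ = 29.139 sabins.
V = 75 m³. Required absorption A₂ = 0.161 × 75 / 0.23 = 52.500 sabins.
Shortfall: 52.500 − 29.139 = 23.4 sabins.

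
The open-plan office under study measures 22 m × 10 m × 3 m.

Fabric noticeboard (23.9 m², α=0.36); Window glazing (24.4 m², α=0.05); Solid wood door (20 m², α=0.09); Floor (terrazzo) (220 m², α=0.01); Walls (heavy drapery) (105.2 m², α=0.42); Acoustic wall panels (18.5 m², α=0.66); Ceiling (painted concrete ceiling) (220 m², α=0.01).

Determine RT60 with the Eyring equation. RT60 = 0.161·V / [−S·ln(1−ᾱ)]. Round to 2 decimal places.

S = Σ Sᵢ = 632.0 m².
Σ(Sᵢαᵢ) = 23.9·0.36 + 24.4·0.05 + 20·0.09 + 220·0.01 + 105.2·0.42 + 18.5·0.66 + 220·0.01 = 72.418.
ᾱ = 72.418 / 632.0 = 0.1146.
Eyring denominator: −S ln(1−ᾱ) = 76.924.
V = 22 × 10 × 3 = 660 m³.
T = 0.161·V/[−S·ln(1−ᾱ)] = 0.161·660/76.924 = 1.38 s.

1.38 s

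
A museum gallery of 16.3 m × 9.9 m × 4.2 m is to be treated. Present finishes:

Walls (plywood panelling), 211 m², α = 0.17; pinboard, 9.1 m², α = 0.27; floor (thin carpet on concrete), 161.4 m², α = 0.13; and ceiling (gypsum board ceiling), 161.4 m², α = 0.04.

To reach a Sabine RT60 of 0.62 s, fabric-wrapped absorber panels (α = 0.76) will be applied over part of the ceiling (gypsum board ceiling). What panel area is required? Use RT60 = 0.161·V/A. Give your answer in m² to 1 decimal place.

153.1

A₁ = Σ Sᵢαᵢ = 211·0.17 + 9.1·0.27 + 161.4·0.13 + 161.4·0.04 = 65.765 sabins.
Required A₂ = 0.161·677.754/0.62 = 175.997 sabins.
Absorption to add: 175.997 − 65.765 = 110.232 sabins.
Net gain per m²: Δα = 0.76 − 0.04 = 0.72.
Panel area = 110.232 / 0.72 = 153.1 m².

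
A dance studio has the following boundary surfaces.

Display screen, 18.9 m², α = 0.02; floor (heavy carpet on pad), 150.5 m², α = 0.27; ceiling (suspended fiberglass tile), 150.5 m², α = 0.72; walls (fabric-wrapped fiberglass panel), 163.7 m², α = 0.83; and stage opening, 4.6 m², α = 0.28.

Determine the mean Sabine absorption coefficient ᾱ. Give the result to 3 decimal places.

0.587

Total surface area S = 488.2 m².
Σ(Sᵢαᵢ) = 18.9*0.02 + 150.5*0.27 + 150.5*0.72 + 163.7*0.83 + 4.6*0.28 = 286.532.
ᾱ = 286.532 / 488.2 = 0.587.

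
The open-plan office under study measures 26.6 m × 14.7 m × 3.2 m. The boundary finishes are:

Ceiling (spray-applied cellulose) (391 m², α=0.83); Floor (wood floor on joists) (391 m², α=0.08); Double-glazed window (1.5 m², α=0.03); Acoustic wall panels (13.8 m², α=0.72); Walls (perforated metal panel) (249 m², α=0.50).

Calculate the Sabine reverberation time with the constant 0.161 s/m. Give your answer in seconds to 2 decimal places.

0.41 s

A = Σ Sᵢαᵢ = 391*0.83 + 391*0.08 + 1.5*0.03 + 13.8*0.72 + 249*0.50 = 490.291 sabins.
Room volume: 1251.264 m³.
Sabine: RT60 = 0.161 × 1251.264 / 490.291 = 0.41 s.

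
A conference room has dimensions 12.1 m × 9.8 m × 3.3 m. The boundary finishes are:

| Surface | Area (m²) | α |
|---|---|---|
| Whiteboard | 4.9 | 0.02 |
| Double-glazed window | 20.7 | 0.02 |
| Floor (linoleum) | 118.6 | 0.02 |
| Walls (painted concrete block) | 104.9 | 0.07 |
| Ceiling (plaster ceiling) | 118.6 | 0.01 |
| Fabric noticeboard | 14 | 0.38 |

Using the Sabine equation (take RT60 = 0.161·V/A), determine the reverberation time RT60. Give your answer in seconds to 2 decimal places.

3.77 s

Equivalent absorption area: A = 4.9*0.02 + 20.7*0.02 + 118.6*0.02 + 104.9*0.07 + 118.6*0.01 + 14*0.38 = 16.733 m².
V = 12.1·9.8·3.3 = 391.314 m³.
Sabine: RT60 = 0.161 × 391.314 / 16.733 = 3.77 s.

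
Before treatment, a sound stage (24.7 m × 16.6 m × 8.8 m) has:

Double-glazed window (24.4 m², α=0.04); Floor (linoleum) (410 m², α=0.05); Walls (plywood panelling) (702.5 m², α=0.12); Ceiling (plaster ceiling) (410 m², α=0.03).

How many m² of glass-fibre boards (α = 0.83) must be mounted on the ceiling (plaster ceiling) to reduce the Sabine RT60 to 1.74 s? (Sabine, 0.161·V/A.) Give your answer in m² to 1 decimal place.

Total absorption A₁ = 24.4*0.04 + 410*0.05 + 702.5*0.12 + 410*0.03
  = 0.976 + 20.500 + 84.300 + 12.300 = 118.076 m² sabins.
V = 3608.176 m³. Target absorption A₂ = 0.161 × 3608.176 / 1.74 = 333.860 sabins.
Absorption to add: 333.860 − 118.076 = 215.784 sabins.
Net gain per m²: Δα = 0.83 − 0.03 = 0.80.
Area = ΔA/Δα = 215.784/0.80 = 269.7 m².

269.7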